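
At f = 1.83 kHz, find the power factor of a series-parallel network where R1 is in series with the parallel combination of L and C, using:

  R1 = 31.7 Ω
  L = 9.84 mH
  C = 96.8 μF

Step 1 — Angular frequency: ω = 2π·f = 2π·1830 = 1.15e+04 rad/s.
Step 2 — Component impedances:
  R1: Z = R = 31.7 Ω
  L: Z = jωL = j·1.15e+04·0.00984 = 0 + j113.1 Ω
  C: Z = 1/(jωC) = -j/(ω·C) = 0 - j0.8984 Ω
Step 3 — Parallel branch: L || C = 1/(1/L + 1/C) = 0 - j0.9056 Ω.
Step 4 — Series with R1: Z_total = R1 + (L || C) = 31.7 - j0.9056 Ω = 31.71∠-1.6° Ω.
Step 5 — Power factor: PF = cos(φ) = Re(Z)/|Z| = 31.7/31.713 = 0.9996.
Step 6 — Type: Im(Z) = -0.9056 ⇒ leading (phase φ = -1.6°).

PF = 0.9996 (leading, φ = -1.6°)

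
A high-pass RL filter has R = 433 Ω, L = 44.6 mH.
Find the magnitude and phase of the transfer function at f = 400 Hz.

Step 1 — Angular frequency: ω = 2π·400 = 2513 rad/s.
Step 2 — Transfer function: H(jω) = jωL/(R + jωL).
Step 3 — Numerator jωL = j·112.1; denominator R + jωL = 433 + j112.1.
Step 4 — H = 0.06281 + j0.2426.
Step 5 — Magnitude: |H| = 0.2506 (-12.0 dB); phase: φ = 75.5°.

|H| = 0.2506 (-12.0 dB), φ = 75.5°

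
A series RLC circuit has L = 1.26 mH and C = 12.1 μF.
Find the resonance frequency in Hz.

Step 1 — Resonance condition Im(Z)=0 gives ω₀ = 1/√(LC).
Step 2 — ω₀ = 1/√(0.00126·1.21e-05) = 8099 rad/s.
Step 3 — f₀ = ω₀/(2π) = 1289 Hz.

f₀ = 1289 Hz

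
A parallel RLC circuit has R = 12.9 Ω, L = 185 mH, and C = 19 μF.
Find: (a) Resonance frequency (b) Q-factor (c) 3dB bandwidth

Step 1 — Resonance: ω₀ = 1/√(LC) = 1/√(0.185·1.9e-05) = 533.4 rad/s.
Step 2 — f₀ = ω₀/(2π) = 84.89 Hz.
Step 3 — Parallel Q: Q = R/(ω₀L) = 12.9/(533.4·0.185) = 0.1307.
Step 4 — Bandwidth: Δω = ω₀/Q = 4080 rad/s; BW = Δω/(2π) = 649.3 Hz.

(a) f₀ = 84.89 Hz  (b) Q = 0.1307  (c) BW = 649.3 Hz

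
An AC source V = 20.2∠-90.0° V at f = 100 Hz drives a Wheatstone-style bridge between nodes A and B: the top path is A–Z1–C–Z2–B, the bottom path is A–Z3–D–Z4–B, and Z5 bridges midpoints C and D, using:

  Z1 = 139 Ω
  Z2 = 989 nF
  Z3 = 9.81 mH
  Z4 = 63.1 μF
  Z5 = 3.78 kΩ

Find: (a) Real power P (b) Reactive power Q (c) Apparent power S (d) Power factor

Step 1 — Angular frequency: ω = 2π·f = 2π·100 = 628.3 rad/s.
Step 2 — Component impedances:
  Z1: Z = R = 139 Ω
  Z2: Z = 1/(jωC) = -j/(ω·C) = 0 - j1609 Ω
  Z3: Z = jωL = j·628.3·0.00981 = 0 + j6.164 Ω
  Z4: Z = 1/(jωC) = -j/(ω·C) = 0 - j25.22 Ω
  Z5: Z = R = 3780 Ω
Step 3 — Bridge requires nodal analysis (the Z5 bridge couples midpoints C and D, so the two paths cannot be reduced to a simple series/parallel combination). Setting node B to ground and injecting 1 A at node A, the 3-node admittance system at A, C, D solves to V_A = Z_AB = 0.02813 - j18.83 Ω = 18.83∠-89.9° Ω.
Step 4 — Source phasor: V = 20.2∠-90.0° V = 0 - j20.2 V.
Step 5 — Current: I = V / Z = 1.073 - j0.001602 A = 1.073∠-0.1° A.
Step 6 — Complex power: S = V·I* = 0.03237 - j21.67 VA.
Step 7 — Real power: P = Re(S) = 0.03237 W.
Step 8 — Reactive power: Q = Im(S) = -21.67 VAR.
Step 9 — Apparent power: |S| = 21.67 VA.
Step 10 — Power factor: PF = P/|S| = 0.001494 (leading).

(a) P = 0.03237 W  (b) Q = -21.67 VAR  (c) S = 21.67 VA  (d) PF = 0.001494 (leading)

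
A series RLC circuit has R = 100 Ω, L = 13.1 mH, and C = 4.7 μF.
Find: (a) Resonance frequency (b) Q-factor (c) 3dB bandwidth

Step 1 — Resonance: ω₀ = 1/√(LC) = 1/√(0.0131·4.7e-06) = 4030 rad/s.
Step 2 — f₀ = ω₀/(2π) = 641.4 Hz.
Step 3 — Series Q: Q = ω₀L/R = 4030·0.0131/100 = 0.5279.
Step 4 — Bandwidth: Δω = ω₀/Q = 7634 rad/s; BW = Δω/(2π) = 1215 Hz.

(a) f₀ = 641.4 Hz  (b) Q = 0.5279  (c) BW = 1215 Hz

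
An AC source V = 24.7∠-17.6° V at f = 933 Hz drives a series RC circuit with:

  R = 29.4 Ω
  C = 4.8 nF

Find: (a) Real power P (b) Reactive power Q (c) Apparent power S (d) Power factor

Step 1 — Angular frequency: ω = 2π·f = 2π·933 = 5862 rad/s.
Step 2 — Component impedances:
  R: Z = R = 29.4 Ω
  C: Z = 1/(jωC) = -j/(ω·C) = 0 - j3.554e+04 Ω
Step 3 — Series combination: Z_total = R + C = 29.4 - j3.554e+04 Ω = 3.554e+04∠-90.0° Ω.
Step 4 — Source phasor: V = 24.7∠-17.6° V = 23.54 - j7.469 V.
Step 5 — Current: I = V / Z = 0.0002107 + j0.0006623 A = 0.000695∠72.4° A.
Step 6 — Complex power: S = V·I* = 1.42e-05 - j0.01717 VA.
Step 7 — Real power: P = Re(S) = 1.42e-05 W.
Step 8 — Reactive power: Q = Im(S) = -0.01717 VAR.
Step 9 — Apparent power: |S| = 0.01717 VA.
Step 10 — Power factor: PF = P/|S| = 0.0008273 (leading).

(a) P = 1.42e-05 W  (b) Q = -0.01717 VAR  (c) S = 0.01717 VA  (d) PF = 0.0008273 (leading)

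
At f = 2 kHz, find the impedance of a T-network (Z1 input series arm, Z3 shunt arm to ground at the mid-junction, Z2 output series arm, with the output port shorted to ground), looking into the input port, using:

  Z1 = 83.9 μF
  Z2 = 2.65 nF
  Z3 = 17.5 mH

Step 1 — Angular frequency: ω = 2π·f = 2π·2000 = 1.257e+04 rad/s.
Step 2 — Component impedances:
  Z1: Z = 1/(jωC) = -j/(ω·C) = 0 - j0.9485 Ω
  Z2: Z = 1/(jωC) = -j/(ω·C) = 0 - j3.003e+04 Ω
  Z3: Z = jωL = j·1.257e+04·0.0175 = 0 + j219.9 Ω
Step 3 — With the output port shorted to ground, the output series arm Z2 runs from the junction to ground; the shunt arm Z3 also runs from the junction to ground. They appear in parallel: Z3 || Z2 = 0 + j221.5 Ω.
Step 4 — Series with input arm Z1: Z_in = Z1 + (Z3 || Z2) = 0 + j220.6 Ω = 220.6∠90.0° Ω.

Z = 0 + j220.6 Ω = 220.6∠90.0° Ω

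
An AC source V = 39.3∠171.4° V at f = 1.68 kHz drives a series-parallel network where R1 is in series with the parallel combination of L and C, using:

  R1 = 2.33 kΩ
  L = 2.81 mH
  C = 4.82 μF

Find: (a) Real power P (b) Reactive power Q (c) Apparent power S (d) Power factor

Step 1 — Angular frequency: ω = 2π·f = 2π·1680 = 1.056e+04 rad/s.
Step 2 — Component impedances:
  R1: Z = R = 2330 Ω
  L: Z = jωL = j·1.056e+04·0.00281 = 0 + j29.66 Ω
  C: Z = 1/(jωC) = -j/(ω·C) = 0 - j19.65 Ω
Step 3 — Parallel branch: L || C = 1/(1/L + 1/C) = 0 - j58.26 Ω.
Step 4 — Series with R1: Z_total = R1 + (L || C) = 2330 - j58.26 Ω = 2331∠-1.4° Ω.
Step 5 — Source phasor: V = 39.3∠171.4° V = -38.86 + j5.877 V.
Step 6 — Current: I = V / Z = -0.01673 + j0.002104 A = 0.01686∠172.8° A.
Step 7 — Complex power: S = V·I* = 0.6625 - j0.01656 VA.
Step 8 — Real power: P = Re(S) = 0.6625 W.
Step 9 — Reactive power: Q = Im(S) = -0.01656 VAR.
Step 10 — Apparent power: |S| = 0.6627 VA.
Step 11 — Power factor: PF = P/|S| = 0.9997 (leading).

(a) P = 0.6625 W  (b) Q = -0.01656 VAR  (c) S = 0.6627 VA  (d) PF = 0.9997 (leading)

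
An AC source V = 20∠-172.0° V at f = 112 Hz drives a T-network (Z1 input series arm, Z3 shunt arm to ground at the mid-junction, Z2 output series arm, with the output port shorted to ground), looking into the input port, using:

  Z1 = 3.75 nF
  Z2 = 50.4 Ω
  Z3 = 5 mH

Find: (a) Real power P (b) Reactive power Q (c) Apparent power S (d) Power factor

Step 1 — Angular frequency: ω = 2π·f = 2π·112 = 703.7 rad/s.
Step 2 — Component impedances:
  Z1: Z = 1/(jωC) = -j/(ω·C) = 0 - j3.789e+05 Ω
  Z2: Z = R = 50.4 Ω
  Z3: Z = jωL = j·703.7·0.005 = 0 + j3.519 Ω
Step 3 — With the output port shorted to ground, the output series arm Z2 runs from the junction to ground; the shunt arm Z3 also runs from the junction to ground. They appear in parallel: Z3 || Z2 = 0.2445 + j3.502 Ω.
Step 4 — Series with input arm Z1: Z_in = Z1 + (Z3 || Z2) = 0.2445 - j3.789e+05 Ω = 3.789e+05∠-90.0° Ω.
Step 5 — Source phasor: V = 20∠-172.0° V = -19.81 - j2.783 V.
Step 6 — Current: I = V / Z = 7.345e-06 - j5.227e-05 A = 5.278e-05∠-82.0° A.
Step 7 — Complex power: S = V·I* = 6.81e-10 - j0.001056 VA.
Step 8 — Real power: P = Re(S) = 6.81e-10 W.
Step 9 — Reactive power: Q = Im(S) = -0.001056 VAR.
Step 10 — Apparent power: |S| = 0.001056 VA.
Step 11 — Power factor: PF = P/|S| = 6.451e-07 (leading).

(a) P = 6.81e-10 W  (b) Q = -0.001056 VAR  (c) S = 0.001056 VA  (d) PF = 6.451e-07 (leading)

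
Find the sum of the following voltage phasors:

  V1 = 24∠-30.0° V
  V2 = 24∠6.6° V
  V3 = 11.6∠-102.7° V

Step 1 — Convert each phasor to rectangular form:
  V1 = 24·(cos(-30.0°) + j·sin(-30.0°)) = 20.78 - j12 V
  V2 = 24·(cos(6.6°) + j·sin(6.6°)) = 23.84 + j2.758 V
  V3 = 11.6·(cos(-102.7°) + j·sin(-102.7°)) = -2.55 - j11.32 V
Step 2 — Sum components: V_total = 42.08 - j20.56 V.
Step 3 — Convert to polar: |V_total| = 46.83 V, ∠V_total = -26.0°.

V_total = 46.83∠-26.0° V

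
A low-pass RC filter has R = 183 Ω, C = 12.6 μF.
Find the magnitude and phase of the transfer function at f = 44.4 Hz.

Step 1 — Angular frequency: ω = 2π·44.4 = 279 rad/s.
Step 2 — Transfer function: H(jω) = 1/(1 + jωRC).
Step 3 — Denominator: 1 + jωRC = 1 + j·279·183·1.26e-05 = 1 + j0.6433.
Step 4 — H = 0.7073 - j0.455.
Step 5 — Magnitude: |H| = 0.841 (-1.5 dB); phase: φ = -32.8°.

|H| = 0.841 (-1.5 dB), φ = -32.8°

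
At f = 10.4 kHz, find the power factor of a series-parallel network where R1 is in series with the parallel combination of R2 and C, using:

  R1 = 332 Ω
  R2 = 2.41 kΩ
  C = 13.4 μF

Step 1 — Angular frequency: ω = 2π·f = 2π·1.04e+04 = 6.535e+04 rad/s.
Step 2 — Component impedances:
  R1: Z = R = 332 Ω
  R2: Z = R = 2410 Ω
  C: Z = 1/(jωC) = -j/(ω·C) = 0 - j1.142 Ω
Step 3 — Parallel branch: R2 || C = 1/(1/R2 + 1/C) = 0.0005412 - j1.142 Ω.
Step 4 — Series with R1: Z_total = R1 + (R2 || C) = 332 - j1.142 Ω = 332∠-0.2° Ω.
Step 5 — Power factor: PF = cos(φ) = Re(Z)/|Z| = 332/332 = 1.
Step 6 — Type: Im(Z) = -1.142 ⇒ leading (phase φ = -0.2°).

PF = 1 (leading, φ = -0.2°)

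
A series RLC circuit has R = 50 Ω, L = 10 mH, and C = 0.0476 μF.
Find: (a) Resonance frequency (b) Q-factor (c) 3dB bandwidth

Step 1 — Resonance: ω₀ = 1/√(LC) = 1/√(0.01·4.76e-08) = 4.583e+04 rad/s.
Step 2 — f₀ = ω₀/(2π) = 7295 Hz.
Step 3 — Series Q: Q = ω₀L/R = 4.583e+04·0.01/50 = 9.167.
Step 4 — Bandwidth: Δω = ω₀/Q = 5000 rad/s; BW = Δω/(2π) = 795.8 Hz.

(a) f₀ = 7295 Hz  (b) Q = 9.167  (c) BW = 795.8 Hz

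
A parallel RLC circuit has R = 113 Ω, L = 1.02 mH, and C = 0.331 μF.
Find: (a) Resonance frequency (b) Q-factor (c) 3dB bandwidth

Step 1 — Resonance: ω₀ = 1/√(LC) = 1/√(0.00102·3.31e-07) = 5.442e+04 rad/s.
Step 2 — f₀ = ω₀/(2π) = 8662 Hz.
Step 3 — Parallel Q: Q = R/(ω₀L) = 113/(5.442e+04·0.00102) = 2.036.
Step 4 — Bandwidth: Δω = ω₀/Q = 2.674e+04 rad/s; BW = Δω/(2π) = 4255 Hz.

(a) f₀ = 8662 Hz  (b) Q = 2.036  (c) BW = 4255 Hz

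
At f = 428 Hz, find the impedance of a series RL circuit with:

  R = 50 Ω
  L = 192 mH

Step 1 — Angular frequency: ω = 2π·f = 2π·428 = 2689 rad/s.
Step 2 — Component impedances:
  R: Z = R = 50 Ω
  L: Z = jωL = j·2689·0.192 = 0 + j516.3 Ω
Step 3 — Series combination: Z_total = R + L = 50 + j516.3 Ω = 518.7∠84.5° Ω.

Z = 50 + j516.3 Ω = 518.7∠84.5° Ω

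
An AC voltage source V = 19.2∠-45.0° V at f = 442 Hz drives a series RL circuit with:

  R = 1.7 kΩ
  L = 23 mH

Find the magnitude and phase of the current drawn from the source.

Step 1 — Angular frequency: ω = 2π·f = 2π·442 = 2777 rad/s.
Step 2 — Component impedances:
  R: Z = R = 1700 Ω
  L: Z = jωL = j·2777·0.023 = 0 + j63.87 Ω
Step 3 — Series combination: Z_total = R + L = 1700 + j63.87 Ω = 1701∠2.2° Ω.
Step 4 — Source phasor: V = 19.2∠-45.0° V = 13.58 - j13.58 V.
Step 5 — Ohm's law: I = V / Z_total = (13.58 - j13.58) / (1700 + j63.87) = 0.007675 - j0.008275 A.
Step 6 — Convert to polar: |I| = 0.01129 A, ∠I = -47.2°.

I = 0.01129∠-47.2° A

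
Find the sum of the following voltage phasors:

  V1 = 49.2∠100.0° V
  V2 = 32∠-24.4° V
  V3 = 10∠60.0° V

Step 1 — Convert each phasor to rectangular form:
  V1 = 49.2·(cos(100.0°) + j·sin(100.0°)) = -8.543 + j48.45 V
  V2 = 32·(cos(-24.4°) + j·sin(-24.4°)) = 29.14 - j13.22 V
  V3 = 10·(cos(60.0°) + j·sin(60.0°)) = 5 + j8.66 V
Step 2 — Sum components: V_total = 25.6 + j43.89 V.
Step 3 — Convert to polar: |V_total| = 50.81 V, ∠V_total = 59.7°.

V_total = 50.81∠59.7° V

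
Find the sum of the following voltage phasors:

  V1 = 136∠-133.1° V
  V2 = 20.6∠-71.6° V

Step 1 — Convert each phasor to rectangular form:
  V1 = 136·(cos(-133.1°) + j·sin(-133.1°)) = -92.93 - j99.3 V
  V2 = 20.6·(cos(-71.6°) + j·sin(-71.6°)) = 6.502 - j19.55 V
Step 2 — Sum components: V_total = -86.42 - j118.8 V.
Step 3 — Convert to polar: |V_total| = 146.9 V, ∠V_total = -126.0°.

V_total = 146.9∠-126.0° V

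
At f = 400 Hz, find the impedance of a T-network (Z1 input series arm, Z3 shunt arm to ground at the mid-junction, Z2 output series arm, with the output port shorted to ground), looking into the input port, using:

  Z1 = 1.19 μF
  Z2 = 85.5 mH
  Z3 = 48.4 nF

Step 1 — Angular frequency: ω = 2π·f = 2π·400 = 2513 rad/s.
Step 2 — Component impedances:
  Z1: Z = 1/(jωC) = -j/(ω·C) = 0 - j334.4 Ω
  Z2: Z = jωL = j·2513·0.0855 = 0 + j214.9 Ω
  Z3: Z = 1/(jωC) = -j/(ω·C) = 0 - j8221 Ω
Step 3 — With the output port shorted to ground, the output series arm Z2 runs from the junction to ground; the shunt arm Z3 also runs from the junction to ground. They appear in parallel: Z3 || Z2 = 0 + j220.7 Ω.
Step 4 — Series with input arm Z1: Z_in = Z1 + (Z3 || Z2) = 0 - j113.7 Ω = 113.7∠-90.0° Ω.

Z = 0 - j113.7 Ω = 113.7∠-90.0° Ω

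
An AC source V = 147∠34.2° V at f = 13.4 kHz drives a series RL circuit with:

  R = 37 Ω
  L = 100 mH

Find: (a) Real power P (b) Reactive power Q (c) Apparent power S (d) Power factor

Step 1 — Angular frequency: ω = 2π·f = 2π·1.34e+04 = 8.419e+04 rad/s.
Step 2 — Component impedances:
  R: Z = R = 37 Ω
  L: Z = jωL = j·8.419e+04·0.1 = 0 + j8419 Ω
Step 3 — Series combination: Z_total = R + L = 37 + j8419 Ω = 8420∠89.7° Ω.
Step 4 — Source phasor: V = 147∠34.2° V = 121.6 + j82.63 V.
Step 5 — Current: I = V / Z = 0.009877 - j0.0144 A = 0.01746∠-55.5° A.
Step 6 — Complex power: S = V·I* = 0.01128 + j2.567 VA.
Step 7 — Real power: P = Re(S) = 0.01128 W.
Step 8 — Reactive power: Q = Im(S) = 2.567 VAR.
Step 9 — Apparent power: |S| = 2.567 VA.
Step 10 — Power factor: PF = P/|S| = 0.004395 (lagging).

(a) P = 0.01128 W  (b) Q = 2.567 VAR  (c) S = 2.567 VA  (d) PF = 0.004395 (lagging)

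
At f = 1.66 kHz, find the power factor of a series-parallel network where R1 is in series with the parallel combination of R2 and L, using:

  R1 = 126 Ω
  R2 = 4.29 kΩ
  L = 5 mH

Step 1 — Angular frequency: ω = 2π·f = 2π·1660 = 1.043e+04 rad/s.
Step 2 — Component impedances:
  R1: Z = R = 126 Ω
  R2: Z = R = 4290 Ω
  L: Z = jωL = j·1.043e+04·0.005 = 0 + j52.15 Ω
Step 3 — Parallel branch: R2 || L = 1/(1/R2 + 1/L) = 0.6339 + j52.14 Ω.
Step 4 — Series with R1: Z_total = R1 + (R2 || L) = 126.6 + j52.14 Ω = 136.9∠22.4° Ω.
Step 5 — Power factor: PF = cos(φ) = Re(Z)/|Z| = 126.634/136.949 = 0.9247.
Step 6 — Type: Im(Z) = 52.14 ⇒ lagging (phase φ = 22.4°).

PF = 0.9247 (lagging, φ = 22.4°)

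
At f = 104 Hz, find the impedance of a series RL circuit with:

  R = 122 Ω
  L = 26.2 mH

Step 1 — Angular frequency: ω = 2π·f = 2π·104 = 653.5 rad/s.
Step 2 — Component impedances:
  R: Z = R = 122 Ω
  L: Z = jωL = j·653.5·0.0262 = 0 + j17.12 Ω
Step 3 — Series combination: Z_total = R + L = 122 + j17.12 Ω = 123.2∠8.0° Ω.

Z = 122 + j17.12 Ω = 123.2∠8.0° Ω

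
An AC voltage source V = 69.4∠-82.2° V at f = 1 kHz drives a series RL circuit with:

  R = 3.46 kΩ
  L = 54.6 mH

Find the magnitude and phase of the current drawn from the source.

Step 1 — Angular frequency: ω = 2π·f = 2π·1000 = 6283 rad/s.
Step 2 — Component impedances:
  R: Z = R = 3460 Ω
  L: Z = jωL = j·6283·0.0546 = 0 + j343.1 Ω
Step 3 — Series combination: Z_total = R + L = 3460 + j343.1 Ω = 3477∠5.7° Ω.
Step 4 — Source phasor: V = 69.4∠-82.2° V = 9.419 - j68.76 V.
Step 5 — Ohm's law: I = V / Z_total = (9.419 - j68.76) / (3460 + j343.1) = 0.0007445 - j0.01995 A.
Step 6 — Convert to polar: |I| = 0.01996 A, ∠I = -87.9°.

I = 0.01996∠-87.9° A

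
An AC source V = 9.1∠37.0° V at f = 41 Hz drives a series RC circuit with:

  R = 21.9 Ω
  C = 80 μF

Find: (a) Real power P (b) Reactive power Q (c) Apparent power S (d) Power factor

Step 1 — Angular frequency: ω = 2π·f = 2π·41 = 257.6 rad/s.
Step 2 — Component impedances:
  R: Z = R = 21.9 Ω
  C: Z = 1/(jωC) = -j/(ω·C) = 0 - j48.52 Ω
Step 3 — Series combination: Z_total = R + C = 21.9 - j48.52 Ω = 53.24∠-65.7° Ω.
Step 4 — Source phasor: V = 9.1∠37.0° V = 7.268 + j5.477 V.
Step 5 — Current: I = V / Z = -0.03761 + j0.1667 A = 0.1709∠102.7° A.
Step 6 — Complex power: S = V·I* = 0.6399 - j1.418 VA.
Step 7 — Real power: P = Re(S) = 0.6399 W.
Step 8 — Reactive power: Q = Im(S) = -1.418 VAR.
Step 9 — Apparent power: |S| = 1.556 VA.
Step 10 — Power factor: PF = P/|S| = 0.4114 (leading).

(a) P = 0.6399 W  (b) Q = -1.418 VAR  (c) S = 1.556 VA  (d) PF = 0.4114 (leading)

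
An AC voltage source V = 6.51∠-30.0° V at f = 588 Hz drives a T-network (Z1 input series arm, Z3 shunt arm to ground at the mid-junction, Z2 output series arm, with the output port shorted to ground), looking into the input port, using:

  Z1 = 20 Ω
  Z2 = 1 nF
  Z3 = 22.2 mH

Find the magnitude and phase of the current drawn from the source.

Step 1 — Angular frequency: ω = 2π·f = 2π·588 = 3695 rad/s.
Step 2 — Component impedances:
  Z1: Z = R = 20 Ω
  Z2: Z = 1/(jωC) = -j/(ω·C) = 0 - j2.707e+05 Ω
  Z3: Z = jωL = j·3695·0.0222 = 0 + j82.02 Ω
Step 3 — With the output port shorted to ground, the output series arm Z2 runs from the junction to ground; the shunt arm Z3 also runs from the junction to ground. They appear in parallel: Z3 || Z2 = 0 + j82.04 Ω.
Step 4 — Series with input arm Z1: Z_in = Z1 + (Z3 || Z2) = 20 + j82.04 Ω = 84.45∠76.3° Ω.
Step 5 — Source phasor: V = 6.51∠-30.0° V = 5.638 - j3.255 V.
Step 6 — Ohm's law: I = V / Z_total = (5.638 - j3.255) / (20 + j82.04) = -0.02164 - j0.07399 A.
Step 7 — Convert to polar: |I| = 0.07709 A, ∠I = -106.3°.

I = 0.07709∠-106.3° A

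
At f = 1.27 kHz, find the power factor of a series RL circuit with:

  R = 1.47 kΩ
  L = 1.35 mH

Step 1 — Angular frequency: ω = 2π·f = 2π·1270 = 7980 rad/s.
Step 2 — Component impedances:
  R: Z = R = 1470 Ω
  L: Z = jωL = j·7980·0.00135 = 0 + j10.77 Ω
Step 3 — Series combination: Z_total = R + L = 1470 + j10.77 Ω = 1470∠0.4° Ω.
Step 4 — Power factor: PF = cos(φ) = Re(Z)/|Z| = 1470/1470 = 1.
Step 5 — Type: Im(Z) = 10.77 ⇒ lagging (phase φ = 0.4°).

PF = 1 (lagging, φ = 0.4°)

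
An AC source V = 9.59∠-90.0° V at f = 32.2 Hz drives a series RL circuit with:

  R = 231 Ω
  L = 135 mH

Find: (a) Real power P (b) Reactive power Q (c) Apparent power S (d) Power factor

Step 1 — Angular frequency: ω = 2π·f = 2π·32.2 = 202.3 rad/s.
Step 2 — Component impedances:
  R: Z = R = 231 Ω
  L: Z = jωL = j·202.3·0.135 = 0 + j27.31 Ω
Step 3 — Series combination: Z_total = R + L = 231 + j27.31 Ω = 232.6∠6.7° Ω.
Step 4 — Source phasor: V = 9.59∠-90.0° V = 0 - j9.59 V.
Step 5 — Current: I = V / Z = -0.004841 - j0.04094 A = 0.04123∠-96.7° A.
Step 6 — Complex power: S = V·I* = 0.3926 + j0.04643 VA.
Step 7 — Real power: P = Re(S) = 0.3926 W.
Step 8 — Reactive power: Q = Im(S) = 0.04643 VAR.
Step 9 — Apparent power: |S| = 0.3954 VA.
Step 10 — Power factor: PF = P/|S| = 0.9931 (lagging).

(a) P = 0.3926 W  (b) Q = 0.04643 VAR  (c) S = 0.3954 VA  (d) PF = 0.9931 (lagging)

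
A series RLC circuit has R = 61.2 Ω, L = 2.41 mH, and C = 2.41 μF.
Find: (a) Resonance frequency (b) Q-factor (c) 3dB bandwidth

Step 1 — Resonance: ω₀ = 1/√(LC) = 1/√(0.00241·2.41e-06) = 1.312e+04 rad/s.
Step 2 — f₀ = ω₀/(2π) = 2088 Hz.
Step 3 — Series Q: Q = ω₀L/R = 1.312e+04·0.00241/61.2 = 0.5167.
Step 4 — Bandwidth: Δω = ω₀/Q = 2.539e+04 rad/s; BW = Δω/(2π) = 4042 Hz.

(a) f₀ = 2088 Hz  (b) Q = 0.5167  (c) BW = 4042 Hz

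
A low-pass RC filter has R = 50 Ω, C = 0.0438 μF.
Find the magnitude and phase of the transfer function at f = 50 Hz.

Step 1 — Angular frequency: ω = 2π·50 = 314.2 rad/s.
Step 2 — Transfer function: H(jω) = 1/(1 + jωRC).
Step 3 — Denominator: 1 + jωRC = 1 + j·314.2·50·4.38e-08 = 1 + j0.000688.
Step 4 — H = 1 - j0.000688.
Step 5 — Magnitude: |H| = 1 (-0.0 dB); phase: φ = -0.0°.

|H| = 1 (-0.0 dB), φ = -0.0°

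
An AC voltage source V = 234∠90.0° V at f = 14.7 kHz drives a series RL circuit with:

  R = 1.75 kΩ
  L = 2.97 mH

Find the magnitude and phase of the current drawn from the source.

Step 1 — Angular frequency: ω = 2π·f = 2π·1.47e+04 = 9.236e+04 rad/s.
Step 2 — Component impedances:
  R: Z = R = 1750 Ω
  L: Z = jωL = j·9.236e+04·0.00297 = 0 + j274.3 Ω
Step 3 — Series combination: Z_total = R + L = 1750 + j274.3 Ω = 1771∠8.9° Ω.
Step 4 — Source phasor: V = 234∠90.0° V = 0 + j234 V.
Step 5 — Ohm's law: I = V / Z_total = (0 + j234) / (1750 + j274.3) = 0.02046 + j0.1305 A.
Step 6 — Convert to polar: |I| = 0.1321 A, ∠I = 81.1°.

I = 0.1321∠81.1° A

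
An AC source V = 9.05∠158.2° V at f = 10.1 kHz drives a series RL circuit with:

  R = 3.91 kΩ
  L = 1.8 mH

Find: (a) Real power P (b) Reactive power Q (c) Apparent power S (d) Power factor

Step 1 — Angular frequency: ω = 2π·f = 2π·1.01e+04 = 6.346e+04 rad/s.
Step 2 — Component impedances:
  R: Z = R = 3910 Ω
  L: Z = jωL = j·6.346e+04·0.0018 = 0 + j114.2 Ω
Step 3 — Series combination: Z_total = R + L = 3910 + j114.2 Ω = 3912∠1.7° Ω.
Step 4 — Source phasor: V = 9.05∠158.2° V = -8.403 + j3.361 V.
Step 5 — Current: I = V / Z = -0.002122 + j0.0009216 A = 0.002314∠156.5° A.
Step 6 — Complex power: S = V·I* = 0.02093 + j0.0006114 VA.
Step 7 — Real power: P = Re(S) = 0.02093 W.
Step 8 — Reactive power: Q = Im(S) = 0.0006114 VAR.
Step 9 — Apparent power: |S| = 0.02094 VA.
Step 10 — Power factor: PF = P/|S| = 0.9996 (lagging).

(a) P = 0.02093 W  (b) Q = 0.0006114 VAR  (c) S = 0.02094 VA  (d) PF = 0.9996 (lagging)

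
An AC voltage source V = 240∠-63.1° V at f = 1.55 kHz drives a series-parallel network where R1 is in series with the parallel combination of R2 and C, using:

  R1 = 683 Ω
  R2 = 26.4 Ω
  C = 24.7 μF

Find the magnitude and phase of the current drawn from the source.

Step 1 — Angular frequency: ω = 2π·f = 2π·1550 = 9739 rad/s.
Step 2 — Component impedances:
  R1: Z = R = 683 Ω
  R2: Z = R = 26.4 Ω
  C: Z = 1/(jωC) = -j/(ω·C) = 0 - j4.157 Ω
Step 3 — Parallel branch: R2 || C = 1/(1/R2 + 1/C) = 0.6388 - j4.057 Ω.
Step 4 — Series with R1: Z_total = R1 + (R2 || C) = 683.6 - j4.057 Ω = 683.7∠-0.3° Ω.
Step 5 — Source phasor: V = 240∠-63.1° V = 108.6 - j214 V.
Step 6 — Ohm's law: I = V / Z_total = (108.6 - j214) / (683.6 - j4.057) = 0.1607 - j0.3121 A.
Step 7 — Convert to polar: |I| = 0.3511 A, ∠I = -62.8°.

I = 0.3511∠-62.8° A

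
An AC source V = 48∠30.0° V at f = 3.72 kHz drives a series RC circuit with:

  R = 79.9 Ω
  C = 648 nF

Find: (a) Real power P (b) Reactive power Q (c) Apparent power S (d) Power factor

Step 1 — Angular frequency: ω = 2π·f = 2π·3720 = 2.337e+04 rad/s.
Step 2 — Component impedances:
  R: Z = R = 79.9 Ω
  C: Z = 1/(jωC) = -j/(ω·C) = 0 - j66.02 Ω
Step 3 — Series combination: Z_total = R + C = 79.9 - j66.02 Ω = 103.6∠-39.6° Ω.
Step 4 — Source phasor: V = 48∠30.0° V = 41.57 + j24 V.
Step 5 — Current: I = V / Z = 0.1617 + j0.434 A = 0.4631∠69.6° A.
Step 6 — Complex power: S = V·I* = 17.14 - j14.16 VA.
Step 7 — Real power: P = Re(S) = 17.14 W.
Step 8 — Reactive power: Q = Im(S) = -14.16 VAR.
Step 9 — Apparent power: |S| = 22.23 VA.
Step 10 — Power factor: PF = P/|S| = 0.7709 (leading).

(a) P = 17.14 W  (b) Q = -14.16 VAR  (c) S = 22.23 VA  (d) PF = 0.7709 (leading)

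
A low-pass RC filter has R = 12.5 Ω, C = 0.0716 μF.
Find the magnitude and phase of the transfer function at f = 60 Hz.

Step 1 — Angular frequency: ω = 2π·60 = 377 rad/s.
Step 2 — Transfer function: H(jω) = 1/(1 + jωRC).
Step 3 — Denominator: 1 + jωRC = 1 + j·377·12.5·7.16e-08 = 1 + j0.0003374.
Step 4 — H = 1 - j0.0003374.
Step 5 — Magnitude: |H| = 1 (-0.0 dB); phase: φ = -0.0°.

|H| = 1 (-0.0 dB), φ = -0.0°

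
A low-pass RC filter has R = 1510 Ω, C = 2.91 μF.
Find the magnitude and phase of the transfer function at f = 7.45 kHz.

Step 1 — Angular frequency: ω = 2π·7450 = 4.681e+04 rad/s.
Step 2 — Transfer function: H(jω) = 1/(1 + jωRC).
Step 3 — Denominator: 1 + jωRC = 1 + j·4.681e+04·1510·2.91e-06 = 1 + j205.7.
Step 4 — H = 2.364e-05 - j0.004862.
Step 5 — Magnitude: |H| = 0.004862 (-46.3 dB); phase: φ = -89.7°.

|H| = 0.004862 (-46.3 dB), φ = -89.7°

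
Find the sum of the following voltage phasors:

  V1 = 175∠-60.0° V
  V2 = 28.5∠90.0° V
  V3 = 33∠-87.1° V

Step 1 — Convert each phasor to rectangular form:
  V1 = 175·(cos(-60.0°) + j·sin(-60.0°)) = 87.5 - j151.6 V
  V2 = 28.5·(cos(90.0°) + j·sin(90.0°)) = 0 + j28.5 V
  V3 = 33·(cos(-87.1°) + j·sin(-87.1°)) = 1.67 - j32.96 V
Step 2 — Sum components: V_total = 89.17 - j156 V.
Step 3 — Convert to polar: |V_total| = 179.7 V, ∠V_total = -60.2°.

V_total = 179.7∠-60.2° V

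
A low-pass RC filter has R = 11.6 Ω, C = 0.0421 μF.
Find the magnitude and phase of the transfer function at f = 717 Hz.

Step 1 — Angular frequency: ω = 2π·717 = 4505 rad/s.
Step 2 — Transfer function: H(jω) = 1/(1 + jωRC).
Step 3 — Denominator: 1 + jωRC = 1 + j·4505·11.6·4.21e-08 = 1 + j0.0022.
Step 4 — H = 1 - j0.0022.
Step 5 — Magnitude: |H| = 1 (-0.0 dB); phase: φ = -0.1°.

|H| = 1 (-0.0 dB), φ = -0.1°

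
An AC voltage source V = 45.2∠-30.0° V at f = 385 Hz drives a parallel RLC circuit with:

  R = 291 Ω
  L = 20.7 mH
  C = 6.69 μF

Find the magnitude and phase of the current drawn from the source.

Step 1 — Angular frequency: ω = 2π·f = 2π·385 = 2419 rad/s.
Step 2 — Component impedances:
  R: Z = R = 291 Ω
  L: Z = jωL = j·2419·0.0207 = 0 + j50.07 Ω
  C: Z = 1/(jωC) = -j/(ω·C) = 0 - j61.79 Ω
Step 3 — Parallel combination: 1/Z_total = 1/R + 1/L + 1/C; Z_total = 131.4 + j144.8 Ω = 195.5∠47.8° Ω.
Step 4 — Source phasor: V = 45.2∠-30.0° V = 39.14 - j22.6 V.
Step 5 — Ohm's law: I = V / Z_total = (39.14 - j22.6) / (131.4 + j144.8) = 0.04893 - j0.2259 A.
Step 6 — Convert to polar: |I| = 0.2311 A, ∠I = -77.8°.

I = 0.2311∠-77.8° A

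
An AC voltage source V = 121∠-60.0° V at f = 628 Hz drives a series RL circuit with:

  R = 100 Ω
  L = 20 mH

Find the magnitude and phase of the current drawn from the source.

Step 1 — Angular frequency: ω = 2π·f = 2π·628 = 3946 rad/s.
Step 2 — Component impedances:
  R: Z = R = 100 Ω
  L: Z = jωL = j·3946·0.02 = 0 + j78.92 Ω
Step 3 — Series combination: Z_total = R + L = 100 + j78.92 Ω = 127.4∠38.3° Ω.
Step 4 — Source phasor: V = 121∠-60.0° V = 60.5 - j104.8 V.
Step 5 — Ohm's law: I = V / Z_total = (60.5 - j104.8) / (100 + j78.92) = -0.1368 - j0.9399 A.
Step 6 — Convert to polar: |I| = 0.9498 A, ∠I = -98.3°.

I = 0.9498∠-98.3° A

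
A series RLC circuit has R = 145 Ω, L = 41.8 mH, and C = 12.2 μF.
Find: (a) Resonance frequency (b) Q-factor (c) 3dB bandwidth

Step 1 — Resonance: ω₀ = 1/√(LC) = 1/√(0.0418·1.22e-05) = 1400 rad/s.
Step 2 — f₀ = ω₀/(2π) = 222.9 Hz.
Step 3 — Series Q: Q = ω₀L/R = 1400·0.0418/145 = 0.4037.
Step 4 — Bandwidth: Δω = ω₀/Q = 3469 rad/s; BW = Δω/(2π) = 552.1 Hz.

(a) f₀ = 222.9 Hz  (b) Q = 0.4037  (c) BW = 552.1 Hz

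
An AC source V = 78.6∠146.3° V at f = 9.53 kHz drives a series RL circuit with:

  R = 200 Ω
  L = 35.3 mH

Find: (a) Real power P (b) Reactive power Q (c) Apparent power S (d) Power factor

Step 1 — Angular frequency: ω = 2π·f = 2π·9530 = 5.988e+04 rad/s.
Step 2 — Component impedances:
  R: Z = R = 200 Ω
  L: Z = jωL = j·5.988e+04·0.0353 = 0 + j2114 Ω
Step 3 — Series combination: Z_total = R + L = 200 + j2114 Ω = 2123∠84.6° Ω.
Step 4 — Source phasor: V = 78.6∠146.3° V = -65.39 + j43.61 V.
Step 5 — Current: I = V / Z = 0.01755 + j0.0326 A = 0.03702∠61.7° A.
Step 6 — Complex power: S = V·I* = 0.2741 + j2.897 VA.
Step 7 — Real power: P = Re(S) = 0.2741 W.
Step 8 — Reactive power: Q = Im(S) = 2.897 VAR.
Step 9 — Apparent power: |S| = 2.91 VA.
Step 10 — Power factor: PF = P/|S| = 0.0942 (lagging).

(a) P = 0.2741 W  (b) Q = 2.897 VAR  (c) S = 2.91 VA  (d) PF = 0.0942 (lagging)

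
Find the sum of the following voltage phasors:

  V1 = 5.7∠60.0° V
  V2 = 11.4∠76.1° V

Step 1 — Convert each phasor to rectangular form:
  V1 = 5.7·(cos(60.0°) + j·sin(60.0°)) = 2.85 + j4.936 V
  V2 = 11.4·(cos(76.1°) + j·sin(76.1°)) = 2.739 + j11.07 V
Step 2 — Sum components: V_total = 5.589 + j16 V.
Step 3 — Convert to polar: |V_total| = 16.95 V, ∠V_total = 70.7°.

V_total = 16.95∠70.7° V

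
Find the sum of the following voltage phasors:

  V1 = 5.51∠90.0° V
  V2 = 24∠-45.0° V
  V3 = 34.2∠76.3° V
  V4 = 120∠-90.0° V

Step 1 — Convert each phasor to rectangular form:
  V1 = 5.51·(cos(90.0°) + j·sin(90.0°)) = 0 + j5.51 V
  V2 = 24·(cos(-45.0°) + j·sin(-45.0°)) = 16.97 - j16.97 V
  V3 = 34.2·(cos(76.3°) + j·sin(76.3°)) = 8.1 + j33.23 V
  V4 = 120·(cos(-90.0°) + j·sin(-90.0°)) = 0 - j120 V
Step 2 — Sum components: V_total = 25.07 - j98.23 V.
Step 3 — Convert to polar: |V_total| = 101.4 V, ∠V_total = -75.7°.

V_total = 101.4∠-75.7° V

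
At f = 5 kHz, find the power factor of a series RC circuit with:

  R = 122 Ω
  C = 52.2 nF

Step 1 — Angular frequency: ω = 2π·f = 2π·5000 = 3.142e+04 rad/s.
Step 2 — Component impedances:
  R: Z = R = 122 Ω
  C: Z = 1/(jωC) = -j/(ω·C) = 0 - j609.8 Ω
Step 3 — Series combination: Z_total = R + C = 122 - j609.8 Ω = 621.9∠-78.7° Ω.
Step 4 — Power factor: PF = cos(φ) = Re(Z)/|Z| = 122/621.9 = 0.1962.
Step 5 — Type: Im(Z) = -609.8 ⇒ leading (phase φ = -78.7°).

PF = 0.1962 (leading, φ = -78.7°)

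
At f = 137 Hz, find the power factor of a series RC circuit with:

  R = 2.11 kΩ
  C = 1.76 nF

Step 1 — Angular frequency: ω = 2π·f = 2π·137 = 860.8 rad/s.
Step 2 — Component impedances:
  R: Z = R = 2110 Ω
  C: Z = 1/(jωC) = -j/(ω·C) = 0 - j6.601e+05 Ω
Step 3 — Series combination: Z_total = R + C = 2110 - j6.601e+05 Ω = 6.601e+05∠-89.8° Ω.
Step 4 — Power factor: PF = cos(φ) = Re(Z)/|Z| = 2110/6.6007e+05 = 0.003197.
Step 5 — Type: Im(Z) = -6.601e+05 ⇒ leading (phase φ = -89.8°).

PF = 0.003197 (leading, φ = -89.8°)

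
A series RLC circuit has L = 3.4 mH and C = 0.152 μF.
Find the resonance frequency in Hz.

Step 1 — Resonance condition Im(Z)=0 gives ω₀ = 1/√(LC).
Step 2 — ω₀ = 1/√(0.0034·1.52e-07) = 4.399e+04 rad/s.
Step 3 — f₀ = ω₀/(2π) = 7001 Hz.

f₀ = 7001 Hz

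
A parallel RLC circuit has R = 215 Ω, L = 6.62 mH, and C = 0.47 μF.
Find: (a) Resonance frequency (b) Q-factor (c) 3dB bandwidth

Step 1 — Resonance: ω₀ = 1/√(LC) = 1/√(0.00662·4.7e-07) = 1.793e+04 rad/s.
Step 2 — f₀ = ω₀/(2π) = 2853 Hz.
Step 3 — Parallel Q: Q = R/(ω₀L) = 215/(1.793e+04·0.00662) = 1.812.
Step 4 — Bandwidth: Δω = ω₀/Q = 9896 rad/s; BW = Δω/(2π) = 1575 Hz.

(a) f₀ = 2853 Hz  (b) Q = 1.812  (c) BW = 1575 Hz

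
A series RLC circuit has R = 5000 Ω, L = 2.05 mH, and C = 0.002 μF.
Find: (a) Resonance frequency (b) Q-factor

Step 1 — Resonance condition Im(Z)=0 gives ω₀ = 1/√(LC).
Step 2 — ω₀ = 1/√(0.00205·2e-09) = 4.939e+05 rad/s.
Step 3 — f₀ = ω₀/(2π) = 7.86e+04 Hz.
Step 4 — Series Q: Q = ω₀L/R = 4.939e+05·0.00205/5000 = 0.2025.

(a) f₀ = 7.86e+04 Hz  (b) Q = 0.2025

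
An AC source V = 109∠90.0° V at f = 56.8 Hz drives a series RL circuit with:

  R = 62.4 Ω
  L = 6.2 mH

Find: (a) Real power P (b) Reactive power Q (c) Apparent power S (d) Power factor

Step 1 — Angular frequency: ω = 2π·f = 2π·56.8 = 356.9 rad/s.
Step 2 — Component impedances:
  R: Z = R = 62.4 Ω
  L: Z = jωL = j·356.9·0.0062 = 0 + j2.213 Ω
Step 3 — Series combination: Z_total = R + L = 62.4 + j2.213 Ω = 62.44∠2.0° Ω.
Step 4 — Source phasor: V = 109∠90.0° V = 0 + j109 V.
Step 5 — Current: I = V / Z = 0.06186 + j1.745 A = 1.746∠88.0° A.
Step 6 — Complex power: S = V·I* = 190.2 + j6.743 VA.
Step 7 — Real power: P = Re(S) = 190.2 W.
Step 8 — Reactive power: Q = Im(S) = 6.743 VAR.
Step 9 — Apparent power: |S| = 190.3 VA.
Step 10 — Power factor: PF = P/|S| = 0.9994 (lagging).

(a) P = 190.2 W  (b) Q = 6.743 VAR  (c) S = 190.3 VA  (d) PF = 0.9994 (lagging)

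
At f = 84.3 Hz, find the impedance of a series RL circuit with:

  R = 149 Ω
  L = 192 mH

Step 1 — Angular frequency: ω = 2π·f = 2π·84.3 = 529.7 rad/s.
Step 2 — Component impedances:
  R: Z = R = 149 Ω
  L: Z = jωL = j·529.7·0.192 = 0 + j101.7 Ω
Step 3 — Series combination: Z_total = R + L = 149 + j101.7 Ω = 180.4∠34.3° Ω.

Z = 149 + j101.7 Ω = 180.4∠34.3° Ω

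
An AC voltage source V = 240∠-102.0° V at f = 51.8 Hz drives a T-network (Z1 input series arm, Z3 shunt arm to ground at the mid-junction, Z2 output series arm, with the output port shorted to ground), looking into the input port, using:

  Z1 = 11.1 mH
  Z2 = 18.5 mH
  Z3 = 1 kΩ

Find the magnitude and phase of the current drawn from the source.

Step 1 — Angular frequency: ω = 2π·f = 2π·51.8 = 325.5 rad/s.
Step 2 — Component impedances:
  Z1: Z = jωL = j·325.5·0.0111 = 0 + j3.613 Ω
  Z2: Z = jωL = j·325.5·0.0185 = 0 + j6.021 Ω
  Z3: Z = R = 1000 Ω
Step 3 — With the output port shorted to ground, the output series arm Z2 runs from the junction to ground; the shunt arm Z3 also runs from the junction to ground. They appear in parallel: Z3 || Z2 = 0.03625 + j6.021 Ω.
Step 4 — Series with input arm Z1: Z_in = Z1 + (Z3 || Z2) = 0.03625 + j9.634 Ω = 9.634∠89.8° Ω.
Step 5 — Source phasor: V = 240∠-102.0° V = -49.9 - j234.8 V.
Step 6 — Ohm's law: I = V / Z_total = (-49.9 - j234.8) / (0.03625 + j9.634) = -24.39 + j5.088 A.
Step 7 — Convert to polar: |I| = 24.91 A, ∠I = 168.2°.

I = 24.91∠168.2° A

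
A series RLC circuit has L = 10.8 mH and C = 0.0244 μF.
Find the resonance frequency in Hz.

Step 1 — Resonance condition Im(Z)=0 gives ω₀ = 1/√(LC).
Step 2 — ω₀ = 1/√(0.0108·2.44e-08) = 6.16e+04 rad/s.
Step 3 — f₀ = ω₀/(2π) = 9804 Hz.

f₀ = 9804 Hz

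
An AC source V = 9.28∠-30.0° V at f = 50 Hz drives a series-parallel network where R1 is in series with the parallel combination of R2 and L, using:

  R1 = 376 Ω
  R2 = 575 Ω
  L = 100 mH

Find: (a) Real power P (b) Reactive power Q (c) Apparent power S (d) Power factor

Step 1 — Angular frequency: ω = 2π·f = 2π·50 = 314.2 rad/s.
Step 2 — Component impedances:
  R1: Z = R = 376 Ω
  R2: Z = R = 575 Ω
  L: Z = jωL = j·314.2·0.1 = 0 + j31.42 Ω
Step 3 — Parallel branch: R2 || L = 1/(1/R2 + 1/L) = 1.711 + j31.32 Ω.
Step 4 — Series with R1: Z_total = R1 + (R2 || L) = 377.7 + j31.32 Ω = 379∠4.7° Ω.
Step 5 — Source phasor: V = 9.28∠-30.0° V = 8.037 - j4.64 V.
Step 6 — Current: I = V / Z = 0.02012 - j0.01395 A = 0.02448∠-34.7° A.
Step 7 — Complex power: S = V·I* = 0.2264 + j0.01878 VA.
Step 8 — Real power: P = Re(S) = 0.2264 W.
Step 9 — Reactive power: Q = Im(S) = 0.01878 VAR.
Step 10 — Apparent power: |S| = 0.2272 VA.
Step 11 — Power factor: PF = P/|S| = 0.9966 (lagging).

(a) P = 0.2264 W  (b) Q = 0.01878 VAR  (c) S = 0.2272 VA  (d) PF = 0.9966 (lagging)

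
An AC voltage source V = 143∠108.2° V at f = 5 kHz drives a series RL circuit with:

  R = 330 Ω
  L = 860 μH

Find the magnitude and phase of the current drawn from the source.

Step 1 — Angular frequency: ω = 2π·f = 2π·5000 = 3.142e+04 rad/s.
Step 2 — Component impedances:
  R: Z = R = 330 Ω
  L: Z = jωL = j·3.142e+04·0.00086 = 0 + j27.02 Ω
Step 3 — Series combination: Z_total = R + L = 330 + j27.02 Ω = 331.1∠4.7° Ω.
Step 4 — Source phasor: V = 143∠108.2° V = -44.66 + j135.8 V.
Step 5 — Ohm's law: I = V / Z_total = (-44.66 + j135.8) / (330 + j27.02) = -0.101 + j0.4199 A.
Step 6 — Convert to polar: |I| = 0.4319 A, ∠I = 103.5°.

I = 0.4319∠103.5° A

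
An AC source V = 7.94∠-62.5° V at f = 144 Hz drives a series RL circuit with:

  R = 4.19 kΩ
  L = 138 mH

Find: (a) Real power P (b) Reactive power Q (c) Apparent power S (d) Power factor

Step 1 — Angular frequency: ω = 2π·f = 2π·144 = 904.8 rad/s.
Step 2 — Component impedances:
  R: Z = R = 4190 Ω
  L: Z = jωL = j·904.8·0.138 = 0 + j124.9 Ω
Step 3 — Series combination: Z_total = R + L = 4190 + j124.9 Ω = 4192∠1.7° Ω.
Step 4 — Source phasor: V = 7.94∠-62.5° V = 3.666 - j7.043 V.
Step 5 — Current: I = V / Z = 0.0008242 - j0.001705 A = 0.001894∠-64.2° A.
Step 6 — Complex power: S = V·I* = 0.01503 + j0.000448 VA.
Step 7 — Real power: P = Re(S) = 0.01503 W.
Step 8 — Reactive power: Q = Im(S) = 0.000448 VAR.
Step 9 — Apparent power: |S| = 0.01504 VA.
Step 10 — Power factor: PF = P/|S| = 0.9996 (lagging).

(a) P = 0.01503 W  (b) Q = 0.000448 VAR  (c) S = 0.01504 VA  (d) PF = 0.9996 (lagging)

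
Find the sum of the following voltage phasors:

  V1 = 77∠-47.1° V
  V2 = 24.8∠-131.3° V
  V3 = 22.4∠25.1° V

Step 1 — Convert each phasor to rectangular form:
  V1 = 77·(cos(-47.1°) + j·sin(-47.1°)) = 52.42 - j56.41 V
  V2 = 24.8·(cos(-131.3°) + j·sin(-131.3°)) = -16.37 - j18.63 V
  V3 = 22.4·(cos(25.1°) + j·sin(25.1°)) = 20.28 + j9.502 V
Step 2 — Sum components: V_total = 56.33 - j65.54 V.
Step 3 — Convert to polar: |V_total| = 86.42 V, ∠V_total = -49.3°.

V_total = 86.42∠-49.3° V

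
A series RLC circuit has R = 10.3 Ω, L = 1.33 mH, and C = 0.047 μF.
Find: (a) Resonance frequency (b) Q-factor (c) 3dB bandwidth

Step 1 — Resonance condition Im(Z)=0 gives ω₀ = 1/√(LC).
Step 2 — ω₀ = 1/√(0.00133·4.7e-08) = 1.265e+05 rad/s.
Step 3 — f₀ = ω₀/(2π) = 2.013e+04 Hz.
Step 4 — Series Q: Q = ω₀L/R = 1.265e+05·0.00133/10.3 = 16.33.
Step 5 — 3dB bandwidth: Δω = ω₀/Q = 7744 rad/s; BW = Δω/(2π) = 1233 Hz.

(a) f₀ = 2.013e+04 Hz  (b) Q = 16.33  (c) BW = 1233 Hz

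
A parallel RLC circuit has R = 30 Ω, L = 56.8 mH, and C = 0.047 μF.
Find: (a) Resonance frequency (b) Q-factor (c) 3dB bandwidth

Step 1 — Resonance: ω₀ = 1/√(LC) = 1/√(0.0568·4.7e-08) = 1.935e+04 rad/s.
Step 2 — f₀ = ω₀/(2π) = 3080 Hz.
Step 3 — Parallel Q: Q = R/(ω₀L) = 30/(1.935e+04·0.0568) = 0.02729.
Step 4 — Bandwidth: Δω = ω₀/Q = 7.092e+05 rad/s; BW = Δω/(2π) = 1.129e+05 Hz.

(a) f₀ = 3080 Hz  (b) Q = 0.02729  (c) BW = 1.129e+05 Hz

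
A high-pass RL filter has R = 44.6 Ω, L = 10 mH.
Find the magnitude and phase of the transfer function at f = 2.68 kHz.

Step 1 — Angular frequency: ω = 2π·2680 = 1.684e+04 rad/s.
Step 2 — Transfer function: H(jω) = jωL/(R + jωL).
Step 3 — Numerator jωL = j·168.4; denominator R + jωL = 44.6 + j168.4.
Step 4 — H = 0.9344 + j0.2475.
Step 5 — Magnitude: |H| = 0.9667 (-0.3 dB); phase: φ = 14.8°.

|H| = 0.9667 (-0.3 dB), φ = 14.8°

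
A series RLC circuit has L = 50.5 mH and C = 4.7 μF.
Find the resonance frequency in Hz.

Step 1 — Resonance condition Im(Z)=0 gives ω₀ = 1/√(LC).
Step 2 — ω₀ = 1/√(0.0505·4.7e-06) = 2053 rad/s.
Step 3 — f₀ = ω₀/(2π) = 326.7 Hz.

f₀ = 326.7 Hz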